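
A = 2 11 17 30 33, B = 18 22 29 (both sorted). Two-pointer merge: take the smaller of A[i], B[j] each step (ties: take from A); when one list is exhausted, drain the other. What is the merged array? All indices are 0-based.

[2, 11, 17, 18, 22, 29, 30, 33]

[i=0,j=0] A[i]=2<=B[j]=18 take 2 → i++
[i=1,j=0] A[i]=11<=B[j]=18 take 11 → i++
[i=2,j=0] A[i]=17<=B[j]=18 take 17 → i++
[i=3,j=0] A[i]=30>B[j]=18 take 18 → j++
[i=3,j=1] A[i]=30>B[j]=22 take 22 → j++
[i=3,j=2] A[i]=30>B[j]=29 take 29 → j++
[i=3,j=3] B done, take A[i]=30 → i++
[i=4,j=3] B done, take A[i]=33 → i++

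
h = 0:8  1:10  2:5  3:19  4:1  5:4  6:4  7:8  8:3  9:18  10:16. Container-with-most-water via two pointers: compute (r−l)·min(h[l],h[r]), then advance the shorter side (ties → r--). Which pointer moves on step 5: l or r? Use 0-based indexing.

[0,10] min(8,16)*10=80 best=80 * → l++
[1,10] min(10,16)*9=90 best=90 * → l++
[2,10] min(5,16)*8=40 best=90 → l++
[3,10] min(19,16)*7=112 best=112 * → r--
[3,9] min(19,18)*6=108 best=112 → r--

r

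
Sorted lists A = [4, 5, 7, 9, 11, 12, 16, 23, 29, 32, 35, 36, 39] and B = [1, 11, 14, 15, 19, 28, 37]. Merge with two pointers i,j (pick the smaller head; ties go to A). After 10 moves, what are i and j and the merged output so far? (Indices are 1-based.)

i=7, j=5, merged so far=[1, 4, 5, 7, 9, 11, 11, 12, 14, 15]

i=1 j=1: A[i]=4>B[j]=1 take 1, j++
i=1 j=2: A[i]=4<=B[j]=11 take 4, i++
i=2 j=2: A[i]=5<=B[j]=11 take 5, i++
i=3 j=2: A[i]=7<=B[j]=11 take 7, i++
i=4 j=2: A[i]=9<=B[j]=11 take 9, i++
i=5 j=2: A[i]=11<=B[j]=11 take 11, i++
i=6 j=2: A[i]=12>B[j]=11 take 11, j++
i=6 j=3: A[i]=12<=B[j]=14 take 12, i++
i=7 j=3: A[i]=16>B[j]=14 take 14, j++
i=7 j=4: A[i]=16>B[j]=15 take 15, j++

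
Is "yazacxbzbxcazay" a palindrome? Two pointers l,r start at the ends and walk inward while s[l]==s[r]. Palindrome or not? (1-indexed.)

l=1 r=15: 'y'=='y', l++,r--
l=2 r=14: 'a'=='a', l++,r--
l=3 r=13: 'z'=='z', l++,r--
l=4 r=12: 'a'=='a', l++,r--
l=5 r=11: 'c'=='c', l++,r--
l=6 r=10: 'x'=='x', l++,r--
l=7 r=9: 'b'=='b', l++,r--

palindrome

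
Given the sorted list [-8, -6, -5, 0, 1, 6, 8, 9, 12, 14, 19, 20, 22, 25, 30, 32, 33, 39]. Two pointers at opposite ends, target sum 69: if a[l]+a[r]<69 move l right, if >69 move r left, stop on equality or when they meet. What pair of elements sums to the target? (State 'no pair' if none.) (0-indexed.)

[0,17] -8+39=31 <69 → l++
[1,17] -6+39=33 <69 → l++
[2,17] -5+39=34 <69 → l++
[3,17] 0+39=39 <69 → l++
[4,17] 1+39=40 <69 → l++
[5,17] 6+39=45 <69 → l++
[6,17] 8+39=47 <69 → l++
[7,17] 9+39=48 <69 → l++
[8,17] 12+39=51 <69 → l++
[9,17] 14+39=53 <69 → l++
[10,17] 19+39=58 <69 → l++
[11,17] 20+39=59 <69 → l++
[12,17] 22+39=61 <69 → l++
[13,17] 25+39=64 <69 → l++
[14,17] 30+39=69 → found

(30, 39)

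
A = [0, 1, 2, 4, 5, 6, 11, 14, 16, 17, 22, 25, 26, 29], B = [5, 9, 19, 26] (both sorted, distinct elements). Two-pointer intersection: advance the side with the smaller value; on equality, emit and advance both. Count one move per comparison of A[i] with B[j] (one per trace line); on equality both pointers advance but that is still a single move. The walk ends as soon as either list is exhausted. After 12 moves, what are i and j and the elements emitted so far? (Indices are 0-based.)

i=0 j=0: 0<5, i++
i=1 j=0: 1<5, i++
i=2 j=0: 2<5, i++
i=3 j=0: 4<5, i++
i=4 j=0: 5==5 emit, i++,j++
i=5 j=1: 6<9, i++
i=6 j=1: 11>9, j++
i=6 j=2: 11<19, i++
i=7 j=2: 14<19, i++
i=8 j=2: 16<19, i++
i=9 j=2: 17<19, i++
i=10 j=2: 22>19, j++

i=10, j=3, emitted=[5]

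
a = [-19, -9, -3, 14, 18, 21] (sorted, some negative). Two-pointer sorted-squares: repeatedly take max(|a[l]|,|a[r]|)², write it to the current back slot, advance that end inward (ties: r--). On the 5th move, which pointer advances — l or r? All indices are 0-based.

[0,5] |-19|<=|21| out[5]=441 → r--
[0,4] |-19|>|18| out[4]=361 → l++
[1,4] |-9|<=|18| out[3]=324 → r--
[1,3] |-9|<=|14| out[2]=196 → r--
[1,2] |-9|>|-3| out[1]=81 → l++

l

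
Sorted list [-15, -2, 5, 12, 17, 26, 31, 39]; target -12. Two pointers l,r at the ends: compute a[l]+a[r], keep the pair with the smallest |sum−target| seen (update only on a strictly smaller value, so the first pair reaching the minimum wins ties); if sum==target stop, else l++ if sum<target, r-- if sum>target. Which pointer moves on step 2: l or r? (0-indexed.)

[0,7] -15+39=24 d=36 * → r--
[0,6] -15+31=16 d=28 * → r--

r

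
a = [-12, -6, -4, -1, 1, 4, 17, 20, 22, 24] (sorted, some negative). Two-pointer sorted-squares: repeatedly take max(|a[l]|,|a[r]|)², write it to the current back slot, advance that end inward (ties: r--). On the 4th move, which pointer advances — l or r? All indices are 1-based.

r

[1,10] |-12|<=|24| out[10]=576 → r--
[1,9] |-12|<=|22| out[9]=484 → r--
[1,8] |-12|<=|20| out[8]=400 → r--
[1,7] |-12|<=|17| out[7]=289 → r--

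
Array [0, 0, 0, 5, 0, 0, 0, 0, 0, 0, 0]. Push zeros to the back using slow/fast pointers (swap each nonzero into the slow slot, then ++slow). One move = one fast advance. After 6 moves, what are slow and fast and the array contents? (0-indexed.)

slow=1, fast=6, a=[5, 0, 0, 0, 0, 0, 0, 0, 0, 0, 0]

slow=0 fast=0: a[fast]=0, fast++
slow=0 fast=1: a[fast]=0, fast++
slow=0 fast=2: a[fast]=0, fast++
slow=0 fast=3: a[fast]=5≠0 swap→a[0]=5, slow++,fast++
slow=1 fast=4: a[fast]=0, fast++
slow=1 fast=5: a[fast]=0, fast++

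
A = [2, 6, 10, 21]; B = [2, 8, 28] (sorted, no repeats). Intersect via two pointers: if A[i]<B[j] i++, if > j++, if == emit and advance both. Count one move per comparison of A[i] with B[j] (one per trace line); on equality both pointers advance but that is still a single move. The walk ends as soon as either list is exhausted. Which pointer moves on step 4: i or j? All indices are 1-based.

i=1 j=1: 2==2 emit, i++,j++
i=2 j=2: 6<8, i++
i=3 j=2: 10>8, j++
i=3 j=3: 10<28, i++

i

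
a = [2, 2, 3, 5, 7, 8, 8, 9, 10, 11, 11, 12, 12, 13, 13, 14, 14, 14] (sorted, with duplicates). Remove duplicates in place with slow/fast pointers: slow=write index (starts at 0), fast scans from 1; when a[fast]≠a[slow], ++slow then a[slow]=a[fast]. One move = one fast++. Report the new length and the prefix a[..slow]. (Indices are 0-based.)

slow=0 fast=1: a[fast]=2=a[slow] dup, fast++
slow=0 fast=2: a[fast]=3≠a[slow]=2 write a[1]=3, slow++,fast++
slow=1 fast=3: a[fast]=5≠a[slow]=3 write a[2]=5, slow++,fast++
slow=2 fast=4: a[fast]=7≠a[slow]=5 write a[3]=7, slow++,fast++
slow=3 fast=5: a[fast]=8≠a[slow]=7 write a[4]=8, slow++,fast++
slow=4 fast=6: a[fast]=8=a[slow] dup, fast++
slow=4 fast=7: a[fast]=9≠a[slow]=8 write a[5]=9, slow++,fast++
slow=5 fast=8: a[fast]=10≠a[slow]=9 write a[6]=10, slow++,fast++
slow=6 fast=9: a[fast]=11≠a[slow]=10 write a[7]=11, slow++,fast++
slow=7 fast=10: a[fast]=11=a[slow] dup, fast++
slow=7 fast=11: a[fast]=12≠a[slow]=11 write a[8]=12, slow++,fast++
slow=8 fast=12: a[fast]=12=a[slow] dup, fast++
slow=8 fast=13: a[fast]=13≠a[slow]=12 write a[9]=13, slow++,fast++
slow=9 fast=14: a[fast]=13=a[slow] dup, fast++
slow=9 fast=15: a[fast]=14≠a[slow]=13 write a[10]=14, slow++,fast++
slow=10 fast=16: a[fast]=14=a[slow] dup, fast++
slow=10 fast=17: a[fast]=14=a[slow] dup, fast++

length 11; prefix = [2, 3, 5, 7, 8, 9, 10, 11, 12, 13, 14]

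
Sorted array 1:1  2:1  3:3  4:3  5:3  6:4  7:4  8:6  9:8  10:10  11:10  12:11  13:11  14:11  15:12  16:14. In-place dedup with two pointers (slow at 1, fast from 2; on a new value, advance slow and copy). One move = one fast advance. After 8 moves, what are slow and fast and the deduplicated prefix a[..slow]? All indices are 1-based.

slow=5, fast=10, prefix=[1, 3, 4, 6, 8]

slow=1 fast=2: a[fast]=1=a[slow] dup, fast++
slow=1 fast=3: a[fast]=3≠a[slow]=1 write a[2]=3, slow++,fast++
slow=2 fast=4: a[fast]=3=a[slow] dup, fast++
slow=2 fast=5: a[fast]=3=a[slow] dup, fast++
slow=2 fast=6: a[fast]=4≠a[slow]=3 write a[3]=4, slow++,fast++
slow=3 fast=7: a[fast]=4=a[slow] dup, fast++
slow=3 fast=8: a[fast]=6≠a[slow]=4 write a[4]=6, slow++,fast++
slow=4 fast=9: a[fast]=8≠a[slow]=6 write a[5]=8, slow++,fast++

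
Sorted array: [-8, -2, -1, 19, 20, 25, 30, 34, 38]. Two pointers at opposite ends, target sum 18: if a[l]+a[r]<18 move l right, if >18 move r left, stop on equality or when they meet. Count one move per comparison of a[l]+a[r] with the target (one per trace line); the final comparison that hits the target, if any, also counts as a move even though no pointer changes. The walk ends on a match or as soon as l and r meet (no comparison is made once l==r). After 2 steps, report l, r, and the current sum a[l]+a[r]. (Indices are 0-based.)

l=0 r=8: -8+38=30 >18, r--
l=0 r=7: -8+34=26 >18, r--

l=0, r=6, sum=22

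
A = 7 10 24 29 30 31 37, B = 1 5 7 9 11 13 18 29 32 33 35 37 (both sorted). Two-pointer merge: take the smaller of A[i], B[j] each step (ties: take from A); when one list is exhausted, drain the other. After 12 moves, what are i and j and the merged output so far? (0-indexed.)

[i=0,j=0] A[i]=7>B[j]=1 take 1 → j++
[i=0,j=1] A[i]=7>B[j]=5 take 5 → j++
[i=0,j=2] A[i]=7<=B[j]=7 take 7 → i++
[i=1,j=2] A[i]=10>B[j]=7 take 7 → j++
[i=1,j=3] A[i]=10>B[j]=9 take 9 → j++
[i=1,j=4] A[i]=10<=B[j]=11 take 10 → i++
[i=2,j=4] A[i]=24>B[j]=11 take 11 → j++
[i=2,j=5] A[i]=24>B[j]=13 take 13 → j++
[i=2,j=6] A[i]=24>B[j]=18 take 18 → j++
[i=2,j=7] A[i]=24<=B[j]=29 take 24 → i++
[i=3,j=7] A[i]=29<=B[j]=29 take 29 → i++
[i=4,j=7] A[i]=30>B[j]=29 take 29 → j++

i=4, j=8, merged so far=[1, 5, 7, 7, 9, 10, 11, 13, 18, 24, 29, 29]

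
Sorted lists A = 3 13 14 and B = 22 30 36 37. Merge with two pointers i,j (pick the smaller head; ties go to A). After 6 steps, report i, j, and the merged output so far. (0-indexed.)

i=3, j=3, merged so far=[3, 13, 14, 22, 30, 36]

i=0 j=0: A[i]=3<=B[j]=22 take 3, i++
i=1 j=0: A[i]=13<=B[j]=22 take 13, i++
i=2 j=0: A[i]=14<=B[j]=22 take 14, i++
i=3 j=0: A done, take B[j]=22, j++
i=3 j=1: A done, take B[j]=30, j++
i=3 j=2: A done, take B[j]=36, j++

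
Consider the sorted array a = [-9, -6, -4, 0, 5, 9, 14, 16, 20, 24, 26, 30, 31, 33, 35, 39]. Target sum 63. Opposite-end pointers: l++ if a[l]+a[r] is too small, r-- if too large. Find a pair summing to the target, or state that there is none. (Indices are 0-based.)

l=0 r=15: -9+39=30 <63, l++
l=1 r=15: -6+39=33 <63, l++
l=2 r=15: -4+39=35 <63, l++
l=3 r=15: 0+39=39 <63, l++
l=4 r=15: 5+39=44 <63, l++
l=5 r=15: 9+39=48 <63, l++
l=6 r=15: 14+39=53 <63, l++
l=7 r=15: 16+39=55 <63, l++
l=8 r=15: 20+39=59 <63, l++
l=9 r=15: 24+39=63, found

(24, 39)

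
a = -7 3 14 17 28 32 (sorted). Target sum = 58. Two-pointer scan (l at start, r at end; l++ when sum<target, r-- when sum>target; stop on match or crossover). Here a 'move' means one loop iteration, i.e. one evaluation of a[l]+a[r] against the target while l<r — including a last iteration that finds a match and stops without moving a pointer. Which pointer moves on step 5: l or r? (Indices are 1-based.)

r

[1,6] -7+32=25 <58 → l++
[2,6] 3+32=35 <58 → l++
[3,6] 14+32=46 <58 → l++
[4,6] 17+32=49 <58 → l++
[5,6] 28+32=60 >58 → r--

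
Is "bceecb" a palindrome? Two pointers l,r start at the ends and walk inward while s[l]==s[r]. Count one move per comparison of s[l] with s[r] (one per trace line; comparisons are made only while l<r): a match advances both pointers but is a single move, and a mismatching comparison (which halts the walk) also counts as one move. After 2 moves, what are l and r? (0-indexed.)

[0,5] 'b'=='b' → l++,r--
[1,4] 'c'=='c' → l++,r--

l=2, r=3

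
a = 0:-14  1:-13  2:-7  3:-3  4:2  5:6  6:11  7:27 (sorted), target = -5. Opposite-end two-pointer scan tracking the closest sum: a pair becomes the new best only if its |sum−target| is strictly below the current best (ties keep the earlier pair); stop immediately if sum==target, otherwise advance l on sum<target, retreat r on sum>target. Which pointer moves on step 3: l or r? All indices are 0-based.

l

[0,7] -14+27=13 d=18 * → r--
[0,6] -14+11=-3 d=2 * → r--
[0,5] -14+6=-8 d=3 → l++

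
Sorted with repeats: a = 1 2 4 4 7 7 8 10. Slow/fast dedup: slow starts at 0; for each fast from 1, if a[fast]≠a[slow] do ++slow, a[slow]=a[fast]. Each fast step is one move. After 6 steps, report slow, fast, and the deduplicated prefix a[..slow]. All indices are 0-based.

slow=4, fast=7, prefix=[1, 2, 4, 7, 8]

(s=0,f=1) a[fast]=2≠a[slow]=1 write a[1]=2 → slow++,fast++
(s=1,f=2) a[fast]=4≠a[slow]=2 write a[2]=4 → slow++,fast++
(s=2,f=3) a[fast]=4=a[slow] dup → fast++
(s=2,f=4) a[fast]=7≠a[slow]=4 write a[3]=7 → slow++,fast++
(s=3,f=5) a[fast]=7=a[slow] dup → fast++
(s=3,f=6) a[fast]=8≠a[slow]=7 write a[4]=8 → slow++,fast++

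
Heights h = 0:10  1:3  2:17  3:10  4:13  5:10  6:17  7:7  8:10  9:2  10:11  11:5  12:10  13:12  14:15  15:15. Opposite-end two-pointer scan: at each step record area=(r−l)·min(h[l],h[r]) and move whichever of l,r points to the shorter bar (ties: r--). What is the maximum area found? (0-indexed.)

l=0 r=15: min(10,15)*15=150 best=150 *, l++
l=1 r=15: min(3,15)*14=42 best=150, l++
l=2 r=15: min(17,15)*13=195 best=195 *, r--
l=2 r=14: min(17,15)*12=180 best=195, r--
l=2 r=13: min(17,12)*11=132 best=195, r--
l=2 r=12: min(17,10)*10=100 best=195, r--
l=2 r=11: min(17,5)*9=45 best=195, r--
l=2 r=10: min(17,11)*8=88 best=195, r--
l=2 r=9: min(17,2)*7=14 best=195, r--
l=2 r=8: min(17,10)*6=60 best=195, r--
l=2 r=7: min(17,7)*5=35 best=195, r--
l=2 r=6: min(17,17)*4=68 best=195, r--
l=2 r=5: min(17,10)*3=30 best=195, r--
l=2 r=4: min(17,13)*2=26 best=195, r--
l=2 r=3: min(17,10)*1=10 best=195, r--

max area = 195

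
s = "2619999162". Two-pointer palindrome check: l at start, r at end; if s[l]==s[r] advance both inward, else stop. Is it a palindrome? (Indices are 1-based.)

palindrome

l=1 r=10: '2'=='2', l++,r--
l=2 r=9: '6'=='6', l++,r--
l=3 r=8: '1'=='1', l++,r--
l=4 r=7: '9'=='9', l++,r--
l=5 r=6: '9'=='9', l++,r--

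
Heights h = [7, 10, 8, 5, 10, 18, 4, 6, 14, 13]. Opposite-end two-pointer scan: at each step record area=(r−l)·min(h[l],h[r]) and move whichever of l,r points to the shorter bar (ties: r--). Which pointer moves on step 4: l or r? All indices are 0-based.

l

l=0 r=9: min(7,13)*9=63 best=63 *, l++
l=1 r=9: min(10,13)*8=80 best=80 *, l++
l=2 r=9: min(8,13)*7=56 best=80, l++
l=3 r=9: min(5,13)*6=30 best=80, l++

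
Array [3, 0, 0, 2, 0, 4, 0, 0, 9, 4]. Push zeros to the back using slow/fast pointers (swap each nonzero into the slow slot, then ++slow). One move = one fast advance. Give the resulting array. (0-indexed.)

[3, 2, 4, 9, 4, 0, 0, 0, 0, 0]

(s=0,f=0) a[fast]=3≠0 swap→a[0]=3 → slow++,fast++
(s=1,f=1) a[fast]=0 → fast++
(s=1,f=2) a[fast]=0 → fast++
(s=1,f=3) a[fast]=2≠0 swap→a[1]=2 → slow++,fast++
(s=2,f=4) a[fast]=0 → fast++
(s=2,f=5) a[fast]=4≠0 swap→a[2]=4 → slow++,fast++
(s=3,f=6) a[fast]=0 → fast++
(s=3,f=7) a[fast]=0 → fast++
(s=3,f=8) a[fast]=9≠0 swap→a[3]=9 → slow++,fast++
(s=4,f=9) a[fast]=4≠0 swap→a[4]=4 → slow++,fast++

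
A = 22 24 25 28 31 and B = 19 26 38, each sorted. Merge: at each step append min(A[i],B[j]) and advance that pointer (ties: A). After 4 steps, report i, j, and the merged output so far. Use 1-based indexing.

i=4, j=2, merged so far=[19, 22, 24, 25]

[i=1,j=1] A[i]=22>B[j]=19 take 19 → j++
[i=1,j=2] A[i]=22<=B[j]=26 take 22 → i++
[i=2,j=2] A[i]=24<=B[j]=26 take 24 → i++
[i=3,j=2] A[i]=25<=B[j]=26 take 25 → i++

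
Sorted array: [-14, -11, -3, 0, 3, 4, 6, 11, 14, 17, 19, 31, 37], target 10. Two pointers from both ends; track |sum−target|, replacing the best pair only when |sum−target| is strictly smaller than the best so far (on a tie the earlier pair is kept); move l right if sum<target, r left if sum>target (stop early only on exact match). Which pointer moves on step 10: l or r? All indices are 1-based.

[1,13] -14+37=23 d=13 * → r--
[1,12] -14+31=17 d=7 * → r--
[1,11] -14+19=5 d=5 * → l++
[2,11] -11+19=8 d=2 * → l++
[3,11] -3+19=16 d=6 → r--
[3,10] -3+17=14 d=4 → r--
[3,9] -3+14=11 d=1 * → r--
[3,8] -3+11=8 d=2 → l++
[4,8] 0+11=11 d=1 → r--
[4,7] 0+6=6 d=4 → l++

l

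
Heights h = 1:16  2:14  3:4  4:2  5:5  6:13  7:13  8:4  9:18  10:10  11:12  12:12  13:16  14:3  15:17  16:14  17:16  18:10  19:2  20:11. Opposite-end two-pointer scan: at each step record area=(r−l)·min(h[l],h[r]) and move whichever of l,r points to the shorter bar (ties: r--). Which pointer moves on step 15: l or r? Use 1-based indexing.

l=1 r=20: min(16,11)*19=209 best=209 *, r--
l=1 r=19: min(16,2)*18=36 best=209, r--
l=1 r=18: min(16,10)*17=170 best=209, r--
l=1 r=17: min(16,16)*16=256 best=256 *, r--
l=1 r=16: min(16,14)*15=210 best=256, r--
l=1 r=15: min(16,17)*14=224 best=256, l++
l=2 r=15: min(14,17)*13=182 best=256, l++
l=3 r=15: min(4,17)*12=48 best=256, l++
l=4 r=15: min(2,17)*11=22 best=256, l++
l=5 r=15: min(5,17)*10=50 best=256, l++
l=6 r=15: min(13,17)*9=117 best=256, l++
l=7 r=15: min(13,17)*8=104 best=256, l++
l=8 r=15: min(4,17)*7=28 best=256, l++
l=9 r=15: min(18,17)*6=102 best=256, r--
l=9 r=14: min(18,3)*5=15 best=256, r--

r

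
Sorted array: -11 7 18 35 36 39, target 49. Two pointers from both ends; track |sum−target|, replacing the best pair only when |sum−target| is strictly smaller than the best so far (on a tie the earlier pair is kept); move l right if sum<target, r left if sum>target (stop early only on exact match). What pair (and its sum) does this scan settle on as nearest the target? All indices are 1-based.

pair (7, 39) with sum 46 (|Δ|=3)

l=1 r=6: -11+39=28 d=21 *, l++
l=2 r=6: 7+39=46 d=3 *, l++
l=3 r=6: 18+39=57 d=8, r--
l=3 r=5: 18+36=54 d=5, r--
l=3 r=4: 18+35=53 d=4, r--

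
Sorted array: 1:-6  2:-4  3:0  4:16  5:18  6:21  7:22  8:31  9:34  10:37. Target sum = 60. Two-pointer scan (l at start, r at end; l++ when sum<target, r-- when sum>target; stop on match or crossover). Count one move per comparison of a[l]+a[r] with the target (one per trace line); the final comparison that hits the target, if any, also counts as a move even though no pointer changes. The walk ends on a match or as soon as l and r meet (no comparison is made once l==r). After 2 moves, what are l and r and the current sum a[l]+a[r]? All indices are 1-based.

l=3, r=10, sum=37

[1,10] -6+37=31 <60 → l++
[2,10] -4+37=33 <60 → l++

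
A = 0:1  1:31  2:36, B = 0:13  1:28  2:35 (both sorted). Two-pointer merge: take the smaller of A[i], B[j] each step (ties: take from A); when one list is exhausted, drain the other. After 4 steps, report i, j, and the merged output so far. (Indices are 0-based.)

i=0 j=0: A[i]=1<=B[j]=13 take 1, i++
i=1 j=0: A[i]=31>B[j]=13 take 13, j++
i=1 j=1: A[i]=31>B[j]=28 take 28, j++
i=1 j=2: A[i]=31<=B[j]=35 take 31, i++

i=2, j=2, merged so far=[1, 13, 28, 31]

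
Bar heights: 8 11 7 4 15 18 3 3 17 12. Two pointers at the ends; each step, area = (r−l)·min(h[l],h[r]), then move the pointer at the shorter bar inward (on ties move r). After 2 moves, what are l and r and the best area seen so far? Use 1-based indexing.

l=3, r=10, best area=88

l=1 r=10: min(8,12)*9=72 best=72 *, l++
l=2 r=10: min(11,12)*8=88 best=88 *, l++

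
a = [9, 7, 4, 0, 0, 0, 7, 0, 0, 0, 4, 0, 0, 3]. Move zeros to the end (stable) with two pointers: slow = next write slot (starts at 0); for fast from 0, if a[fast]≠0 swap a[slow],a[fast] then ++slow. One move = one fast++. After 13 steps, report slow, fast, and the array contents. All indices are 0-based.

slow=5, fast=13, a=[9, 7, 4, 7, 4, 0, 0, 0, 0, 0, 0, 0, 0, 3]

(s=0,f=0) a[fast]=9≠0 swap→a[0]=9 → slow++,fast++
(s=1,f=1) a[fast]=7≠0 swap→a[1]=7 → slow++,fast++
(s=2,f=2) a[fast]=4≠0 swap→a[2]=4 → slow++,fast++
(s=3,f=3) a[fast]=0 → fast++
(s=3,f=4) a[fast]=0 → fast++
(s=3,f=5) a[fast]=0 → fast++
(s=3,f=6) a[fast]=7≠0 swap→a[3]=7 → slow++,fast++
(s=4,f=7) a[fast]=0 → fast++
(s=4,f=8) a[fast]=0 → fast++
(s=4,f=9) a[fast]=0 → fast++
(s=4,f=10) a[fast]=4≠0 swap→a[4]=4 → slow++,fast++
(s=5,f=11) a[fast]=0 → fast++
(s=5,f=12) a[fast]=0 → fast++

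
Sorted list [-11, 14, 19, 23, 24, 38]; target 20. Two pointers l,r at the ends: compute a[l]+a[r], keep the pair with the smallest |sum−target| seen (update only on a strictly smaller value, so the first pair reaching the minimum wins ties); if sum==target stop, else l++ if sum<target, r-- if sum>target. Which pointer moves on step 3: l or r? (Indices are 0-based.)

l=0 r=5: -11+38=27 d=7 *, r--
l=0 r=4: -11+24=13 d=7, l++
l=1 r=4: 14+24=38 d=18, r--

r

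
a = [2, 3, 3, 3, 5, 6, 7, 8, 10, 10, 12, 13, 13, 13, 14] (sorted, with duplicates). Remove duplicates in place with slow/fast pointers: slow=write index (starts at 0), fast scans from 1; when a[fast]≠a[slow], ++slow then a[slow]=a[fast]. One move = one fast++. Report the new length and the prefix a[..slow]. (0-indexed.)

slow=0 fast=1: a[fast]=3≠a[slow]=2 write a[1]=3, slow++,fast++
slow=1 fast=2: a[fast]=3=a[slow] dup, fast++
slow=1 fast=3: a[fast]=3=a[slow] dup, fast++
slow=1 fast=4: a[fast]=5≠a[slow]=3 write a[2]=5, slow++,fast++
slow=2 fast=5: a[fast]=6≠a[slow]=5 write a[3]=6, slow++,fast++
slow=3 fast=6: a[fast]=7≠a[slow]=6 write a[4]=7, slow++,fast++
slow=4 fast=7: a[fast]=8≠a[slow]=7 write a[5]=8, slow++,fast++
slow=5 fast=8: a[fast]=10≠a[slow]=8 write a[6]=10, slow++,fast++
slow=6 fast=9: a[fast]=10=a[slow] dup, fast++
slow=6 fast=10: a[fast]=12≠a[slow]=10 write a[7]=12, slow++,fast++
slow=7 fast=11: a[fast]=13≠a[slow]=12 write a[8]=13, slow++,fast++
slow=8 fast=12: a[fast]=13=a[slow] dup, fast++
slow=8 fast=13: a[fast]=13=a[slow] dup, fast++
slow=8 fast=14: a[fast]=14≠a[slow]=13 write a[9]=14, slow++,fast++

length 10; prefix = [2, 3, 5, 6, 7, 8, 10, 12, 13, 14]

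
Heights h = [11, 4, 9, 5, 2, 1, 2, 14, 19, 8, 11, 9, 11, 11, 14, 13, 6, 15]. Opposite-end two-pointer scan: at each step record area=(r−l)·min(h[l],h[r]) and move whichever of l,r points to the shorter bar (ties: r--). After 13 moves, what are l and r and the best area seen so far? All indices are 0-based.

l=8, r=12, best area=187

l=0 r=17: min(11,15)*17=187 best=187 *, l++
l=1 r=17: min(4,15)*16=64 best=187, l++
l=2 r=17: min(9,15)*15=135 best=187, l++
l=3 r=17: min(5,15)*14=70 best=187, l++
l=4 r=17: min(2,15)*13=26 best=187, l++
l=5 r=17: min(1,15)*12=12 best=187, l++
l=6 r=17: min(2,15)*11=22 best=187, l++
l=7 r=17: min(14,15)*10=140 best=187, l++
l=8 r=17: min(19,15)*9=135 best=187, r--
l=8 r=16: min(19,6)*8=48 best=187, r--
l=8 r=15: min(19,13)*7=91 best=187, r--
l=8 r=14: min(19,14)*6=84 best=187, r--
l=8 r=13: min(19,11)*5=55 best=187, r--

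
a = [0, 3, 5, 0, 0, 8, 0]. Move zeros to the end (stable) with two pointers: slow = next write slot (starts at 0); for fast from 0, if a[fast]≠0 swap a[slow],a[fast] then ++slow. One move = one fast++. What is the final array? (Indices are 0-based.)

[3, 5, 8, 0, 0, 0, 0]

slow=0 fast=0: a[fast]=0, fast++
slow=0 fast=1: a[fast]=3≠0 swap→a[0]=3, slow++,fast++
slow=1 fast=2: a[fast]=5≠0 swap→a[1]=5, slow++,fast++
slow=2 fast=3: a[fast]=0, fast++
slow=2 fast=4: a[fast]=0, fast++
slow=2 fast=5: a[fast]=8≠0 swap→a[2]=8, slow++,fast++
slow=3 fast=6: a[fast]=0, fast++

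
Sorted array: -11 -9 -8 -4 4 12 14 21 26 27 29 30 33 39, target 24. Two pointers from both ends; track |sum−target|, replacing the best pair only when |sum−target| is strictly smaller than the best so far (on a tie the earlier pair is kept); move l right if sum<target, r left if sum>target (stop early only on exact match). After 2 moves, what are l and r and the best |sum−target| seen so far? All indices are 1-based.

l=1 r=14: -11+39=28 d=4 *, r--
l=1 r=13: -11+33=22 d=2 *, l++

l=2, r=13, best |Δ|=2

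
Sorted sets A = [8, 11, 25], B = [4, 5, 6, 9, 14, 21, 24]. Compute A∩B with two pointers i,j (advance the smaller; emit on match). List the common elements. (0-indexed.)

intersection = []

i=0 j=0: 8>4, j++
i=0 j=1: 8>5, j++
i=0 j=2: 8>6, j++
i=0 j=3: 8<9, i++
i=1 j=3: 11>9, j++
i=1 j=4: 11<14, i++
i=2 j=4: 25>14, j++
i=2 j=5: 25>21, j++
i=2 j=6: 25>24, j++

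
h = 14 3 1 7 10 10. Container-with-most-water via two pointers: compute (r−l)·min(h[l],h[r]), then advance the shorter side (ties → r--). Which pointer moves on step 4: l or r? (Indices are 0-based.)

[0,5] min(14,10)*5=50 best=50 * → r--
[0,4] min(14,10)*4=40 best=50 → r--
[0,3] min(14,7)*3=21 best=50 → r--
[0,2] min(14,1)*2=2 best=50 → r--

r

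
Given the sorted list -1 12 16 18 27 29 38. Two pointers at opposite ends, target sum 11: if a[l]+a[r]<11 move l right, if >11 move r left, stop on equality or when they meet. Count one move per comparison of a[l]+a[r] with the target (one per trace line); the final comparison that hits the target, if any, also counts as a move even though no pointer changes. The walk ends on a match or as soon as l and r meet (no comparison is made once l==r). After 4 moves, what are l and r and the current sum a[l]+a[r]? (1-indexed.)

l=1, r=3, sum=15

[1,7] -1+38=37 >11 → r--
[1,6] -1+29=28 >11 → r--
[1,5] -1+27=26 >11 → r--
[1,4] -1+18=17 >11 → r--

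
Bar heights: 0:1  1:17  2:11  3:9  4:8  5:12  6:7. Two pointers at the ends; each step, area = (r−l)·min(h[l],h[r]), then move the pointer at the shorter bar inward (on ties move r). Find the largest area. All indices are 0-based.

[0,6] min(1,7)*6=6 best=6 * → l++
[1,6] min(17,7)*5=35 best=35 * → r--
[1,5] min(17,12)*4=48 best=48 * → r--
[1,4] min(17,8)*3=24 best=48 → r--
[1,3] min(17,9)*2=18 best=48 → r--
[1,2] min(17,11)*1=11 best=48 → r--

max area = 48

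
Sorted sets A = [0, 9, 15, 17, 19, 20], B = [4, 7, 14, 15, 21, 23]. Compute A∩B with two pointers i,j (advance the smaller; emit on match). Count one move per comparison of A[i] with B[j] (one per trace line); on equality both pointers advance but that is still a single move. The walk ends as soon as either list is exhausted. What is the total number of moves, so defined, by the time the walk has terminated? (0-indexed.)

9 moves

i=0 j=0: 0<4, i++
i=1 j=0: 9>4, j++
i=1 j=1: 9>7, j++
i=1 j=2: 9<14, i++
i=2 j=2: 15>14, j++
i=2 j=3: 15==15 emit, i++,j++
i=3 j=4: 17<21, i++
i=4 j=4: 19<21, i++
i=5 j=4: 20<21, i++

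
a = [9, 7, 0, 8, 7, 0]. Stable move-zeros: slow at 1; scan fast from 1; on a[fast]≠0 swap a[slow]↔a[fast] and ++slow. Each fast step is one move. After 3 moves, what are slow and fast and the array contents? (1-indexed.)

slow=3, fast=4, a=[9, 7, 0, 8, 7, 0]

(s=1,f=1) a[fast]=9≠0 swap→a[1]=9 → slow++,fast++
(s=2,f=2) a[fast]=7≠0 swap→a[2]=7 → slow++,fast++
(s=3,f=3) a[fast]=0 → fast++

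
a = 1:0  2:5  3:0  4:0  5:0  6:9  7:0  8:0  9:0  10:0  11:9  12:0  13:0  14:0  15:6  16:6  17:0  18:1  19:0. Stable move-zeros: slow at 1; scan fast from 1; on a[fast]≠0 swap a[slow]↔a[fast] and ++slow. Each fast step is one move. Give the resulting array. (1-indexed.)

slow=1 fast=1: a[fast]=0, fast++
slow=1 fast=2: a[fast]=5≠0 swap→a[1]=5, slow++,fast++
slow=2 fast=3: a[fast]=0, fast++
slow=2 fast=4: a[fast]=0, fast++
slow=2 fast=5: a[fast]=0, fast++
slow=2 fast=6: a[fast]=9≠0 swap→a[2]=9, slow++,fast++
slow=3 fast=7: a[fast]=0, fast++
slow=3 fast=8: a[fast]=0, fast++
slow=3 fast=9: a[fast]=0, fast++
slow=3 fast=10: a[fast]=0, fast++
slow=3 fast=11: a[fast]=9≠0 swap→a[3]=9, slow++,fast++
slow=4 fast=12: a[fast]=0, fast++
slow=4 fast=13: a[fast]=0, fast++
slow=4 fast=14: a[fast]=0, fast++
slow=4 fast=15: a[fast]=6≠0 swap→a[4]=6, slow++,fast++
slow=5 fast=16: a[fast]=6≠0 swap→a[5]=6, slow++,fast++
slow=6 fast=17: a[fast]=0, fast++
slow=6 fast=18: a[fast]=1≠0 swap→a[6]=1, slow++,fast++
slow=7 fast=19: a[fast]=0, fast++

[5, 9, 9, 6, 6, 1, 0, 0, 0, 0, 0, 0, 0, 0, 0, 0, 0, 0, 0]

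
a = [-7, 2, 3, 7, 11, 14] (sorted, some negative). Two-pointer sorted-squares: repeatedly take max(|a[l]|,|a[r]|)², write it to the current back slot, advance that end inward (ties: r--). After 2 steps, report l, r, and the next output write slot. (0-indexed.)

l=0 r=5: |-7|<=|14| out[5]=196, r--
l=0 r=4: |-7|<=|11| out[4]=121, r--

l=0, r=3, next write slot=3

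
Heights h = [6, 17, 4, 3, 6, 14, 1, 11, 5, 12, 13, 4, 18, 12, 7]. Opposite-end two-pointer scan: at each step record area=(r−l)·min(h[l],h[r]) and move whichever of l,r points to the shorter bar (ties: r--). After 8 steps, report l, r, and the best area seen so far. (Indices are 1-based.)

l=7, r=13, best area=187

l=1 r=15: min(6,7)*14=84 best=84 *, l++
l=2 r=15: min(17,7)*13=91 best=91 *, r--
l=2 r=14: min(17,12)*12=144 best=144 *, r--
l=2 r=13: min(17,18)*11=187 best=187 *, l++
l=3 r=13: min(4,18)*10=40 best=187, l++
l=4 r=13: min(3,18)*9=27 best=187, l++
l=5 r=13: min(6,18)*8=48 best=187, l++
l=6 r=13: min(14,18)*7=98 best=187, l++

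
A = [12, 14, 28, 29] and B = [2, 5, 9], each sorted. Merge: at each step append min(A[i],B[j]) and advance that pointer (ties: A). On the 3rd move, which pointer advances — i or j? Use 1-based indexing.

i=1 j=1: A[i]=12>B[j]=2 take 2, j++
i=1 j=2: A[i]=12>B[j]=5 take 5, j++
i=1 j=3: A[i]=12>B[j]=9 take 9, j++

j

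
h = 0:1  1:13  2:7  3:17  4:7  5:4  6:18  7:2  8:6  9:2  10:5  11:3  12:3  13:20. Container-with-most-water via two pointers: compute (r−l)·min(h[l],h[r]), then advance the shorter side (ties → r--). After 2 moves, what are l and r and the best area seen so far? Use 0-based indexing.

l=2, r=13, best area=156

l=0 r=13: min(1,20)*13=13 best=13 *, l++
l=1 r=13: min(13,20)*12=156 best=156 *, l++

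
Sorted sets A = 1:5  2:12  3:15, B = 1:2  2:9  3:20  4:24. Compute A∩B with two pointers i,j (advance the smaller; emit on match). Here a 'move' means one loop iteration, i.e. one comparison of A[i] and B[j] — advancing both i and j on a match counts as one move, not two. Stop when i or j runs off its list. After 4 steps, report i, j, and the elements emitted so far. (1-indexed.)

i=3, j=3, emitted=[]

[i=1,j=1] 5>2 → j++
[i=1,j=2] 5<9 → i++
[i=2,j=2] 12>9 → j++
[i=2,j=3] 12<20 → i++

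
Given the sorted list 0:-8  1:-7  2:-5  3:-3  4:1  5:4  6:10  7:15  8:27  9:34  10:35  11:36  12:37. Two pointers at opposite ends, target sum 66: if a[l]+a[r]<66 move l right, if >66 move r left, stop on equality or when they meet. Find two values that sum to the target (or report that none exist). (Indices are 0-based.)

no pair

l=0 r=12: -8+37=29 <66, l++
l=1 r=12: -7+37=30 <66, l++
l=2 r=12: -5+37=32 <66, l++
l=3 r=12: -3+37=34 <66, l++
l=4 r=12: 1+37=38 <66, l++
l=5 r=12: 4+37=41 <66, l++
l=6 r=12: 10+37=47 <66, l++
l=7 r=12: 15+37=52 <66, l++
l=8 r=12: 27+37=64 <66, l++
l=9 r=12: 34+37=71 >66, r--
l=9 r=11: 34+36=70 >66, r--
l=9 r=10: 34+35=69 >66, r--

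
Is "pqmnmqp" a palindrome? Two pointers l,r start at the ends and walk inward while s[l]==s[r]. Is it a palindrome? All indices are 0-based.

l=0 r=6: 'p'=='p', l++,r--
l=1 r=5: 'q'=='q', l++,r--
l=2 r=4: 'm'=='m', l++,r--

palindrome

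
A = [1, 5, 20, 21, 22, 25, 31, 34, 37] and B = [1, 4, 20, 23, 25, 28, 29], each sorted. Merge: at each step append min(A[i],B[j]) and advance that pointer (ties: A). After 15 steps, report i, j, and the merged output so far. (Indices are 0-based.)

i=0 j=0: A[i]=1<=B[j]=1 take 1, i++
i=1 j=0: A[i]=5>B[j]=1 take 1, j++
i=1 j=1: A[i]=5>B[j]=4 take 4, j++
i=1 j=2: A[i]=5<=B[j]=20 take 5, i++
i=2 j=2: A[i]=20<=B[j]=20 take 20, i++
i=3 j=2: A[i]=21>B[j]=20 take 20, j++
i=3 j=3: A[i]=21<=B[j]=23 take 21, i++
i=4 j=3: A[i]=22<=B[j]=23 take 22, i++
i=5 j=3: A[i]=25>B[j]=23 take 23, j++
i=5 j=4: A[i]=25<=B[j]=25 take 25, i++
i=6 j=4: A[i]=31>B[j]=25 take 25, j++
i=6 j=5: A[i]=31>B[j]=28 take 28, j++
i=6 j=6: A[i]=31>B[j]=29 take 29, j++
i=6 j=7: B done, take A[i]=31, i++
i=7 j=7: B done, take A[i]=34, i++

i=8, j=7, merged so far=[1, 1, 4, 5, 20, 20, 21, 22, 23, 25, 25, 28, 29, 31, 34]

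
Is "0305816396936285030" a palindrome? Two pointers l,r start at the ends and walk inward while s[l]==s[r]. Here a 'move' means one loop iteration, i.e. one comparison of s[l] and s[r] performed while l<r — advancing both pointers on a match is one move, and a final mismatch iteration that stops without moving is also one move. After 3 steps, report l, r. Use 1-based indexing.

l=1 r=19: '0'=='0', l++,r--
l=2 r=18: '3'=='3', l++,r--
l=3 r=17: '0'=='0', l++,r--

l=4, r=16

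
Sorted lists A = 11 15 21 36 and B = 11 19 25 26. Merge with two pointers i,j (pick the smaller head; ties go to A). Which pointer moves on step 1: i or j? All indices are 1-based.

[i=1,j=1] A[i]=11<=B[j]=11 take 11 → i++

i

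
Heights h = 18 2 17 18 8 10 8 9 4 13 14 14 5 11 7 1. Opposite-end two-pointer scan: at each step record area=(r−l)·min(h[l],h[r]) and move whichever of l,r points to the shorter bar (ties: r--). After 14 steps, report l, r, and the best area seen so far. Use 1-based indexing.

l=1, r=2, best area=154

l=1 r=16: min(18,1)*15=15 best=15 *, r--
l=1 r=15: min(18,7)*14=98 best=98 *, r--
l=1 r=14: min(18,11)*13=143 best=143 *, r--
l=1 r=13: min(18,5)*12=60 best=143, r--
l=1 r=12: min(18,14)*11=154 best=154 *, r--
l=1 r=11: min(18,14)*10=140 best=154, r--
l=1 r=10: min(18,13)*9=117 best=154, r--
l=1 r=9: min(18,4)*8=32 best=154, r--
l=1 r=8: min(18,9)*7=63 best=154, r--
l=1 r=7: min(18,8)*6=48 best=154, r--
l=1 r=6: min(18,10)*5=50 best=154, r--
l=1 r=5: min(18,8)*4=32 best=154, r--
l=1 r=4: min(18,18)*3=54 best=154, r--
l=1 r=3: min(18,17)*2=34 best=154, r--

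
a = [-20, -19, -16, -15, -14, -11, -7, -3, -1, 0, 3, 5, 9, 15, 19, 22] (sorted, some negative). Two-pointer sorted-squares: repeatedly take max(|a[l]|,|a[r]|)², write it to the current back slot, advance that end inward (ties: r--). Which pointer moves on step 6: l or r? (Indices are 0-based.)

l=0 r=15: |-20|<=|22| out[15]=484, r--
l=0 r=14: |-20|>|19| out[14]=400, l++
l=1 r=14: |-19|<=|19| out[13]=361, r--
l=1 r=13: |-19|>|15| out[12]=361, l++
l=2 r=13: |-16|>|15| out[11]=256, l++
l=3 r=13: |-15|<=|15| out[10]=225, r--

r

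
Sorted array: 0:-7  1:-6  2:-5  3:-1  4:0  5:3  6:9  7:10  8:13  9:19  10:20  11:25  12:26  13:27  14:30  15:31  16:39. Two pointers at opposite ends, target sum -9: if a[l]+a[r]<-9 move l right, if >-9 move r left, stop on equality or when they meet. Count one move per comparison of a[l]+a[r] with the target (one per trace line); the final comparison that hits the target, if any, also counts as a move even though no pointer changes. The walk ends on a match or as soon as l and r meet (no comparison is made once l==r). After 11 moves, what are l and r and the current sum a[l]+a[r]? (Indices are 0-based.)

l=0, r=5, sum=-4

[0,16] -7+39=32 >-9 → r--
[0,15] -7+31=24 >-9 → r--
[0,14] -7+30=23 >-9 → r--
[0,13] -7+27=20 >-9 → r--
[0,12] -7+26=19 >-9 → r--
[0,11] -7+25=18 >-9 → r--
[0,10] -7+20=13 >-9 → r--
[0,9] -7+19=12 >-9 → r--
[0,8] -7+13=6 >-9 → r--
[0,7] -7+10=3 >-9 → r--
[0,6] -7+9=2 >-9 → r--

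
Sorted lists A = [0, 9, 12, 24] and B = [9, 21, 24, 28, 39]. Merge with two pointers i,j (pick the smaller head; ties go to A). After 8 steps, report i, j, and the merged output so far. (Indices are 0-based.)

i=4, j=4, merged so far=[0, 9, 9, 12, 21, 24, 24, 28]

i=0 j=0: A[i]=0<=B[j]=9 take 0, i++
i=1 j=0: A[i]=9<=B[j]=9 take 9, i++
i=2 j=0: A[i]=12>B[j]=9 take 9, j++
i=2 j=1: A[i]=12<=B[j]=21 take 12, i++
i=3 j=1: A[i]=24>B[j]=21 take 21, j++
i=3 j=2: A[i]=24<=B[j]=24 take 24, i++
i=4 j=2: A done, take B[j]=24, j++
i=4 j=3: A done, take B[j]=28, j++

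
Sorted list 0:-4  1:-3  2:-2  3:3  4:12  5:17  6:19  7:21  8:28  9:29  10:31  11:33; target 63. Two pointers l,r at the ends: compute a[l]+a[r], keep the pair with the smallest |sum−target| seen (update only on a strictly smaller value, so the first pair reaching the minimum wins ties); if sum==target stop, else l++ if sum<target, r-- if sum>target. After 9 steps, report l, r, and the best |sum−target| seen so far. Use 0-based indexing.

l=0 r=11: -4+33=29 d=34 *, l++
l=1 r=11: -3+33=30 d=33 *, l++
l=2 r=11: -2+33=31 d=32 *, l++
l=3 r=11: 3+33=36 d=27 *, l++
l=4 r=11: 12+33=45 d=18 *, l++
l=5 r=11: 17+33=50 d=13 *, l++
l=6 r=11: 19+33=52 d=11 *, l++
l=7 r=11: 21+33=54 d=9 *, l++
l=8 r=11: 28+33=61 d=2 *, l++

l=9, r=11, best |Δ|=2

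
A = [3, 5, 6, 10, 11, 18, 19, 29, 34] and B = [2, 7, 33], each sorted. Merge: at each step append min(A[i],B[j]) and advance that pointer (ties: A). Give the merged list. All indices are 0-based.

[2, 3, 5, 6, 7, 10, 11, 18, 19, 29, 33, 34]

[i=0,j=0] A[i]=3>B[j]=2 take 2 → j++
[i=0,j=1] A[i]=3<=B[j]=7 take 3 → i++
[i=1,j=1] A[i]=5<=B[j]=7 take 5 → i++
[i=2,j=1] A[i]=6<=B[j]=7 take 6 → i++
[i=3,j=1] A[i]=10>B[j]=7 take 7 → j++
[i=3,j=2] A[i]=10<=B[j]=33 take 10 → i++
[i=4,j=2] A[i]=11<=B[j]=33 take 11 → i++
[i=5,j=2] A[i]=18<=B[j]=33 take 18 → i++
[i=6,j=2] A[i]=19<=B[j]=33 take 19 → i++
[i=7,j=2] A[i]=29<=B[j]=33 take 29 → i++
[i=8,j=2] A[i]=34>B[j]=33 take 33 → j++
[i=8,j=3] B done, take A[i]=34 → i++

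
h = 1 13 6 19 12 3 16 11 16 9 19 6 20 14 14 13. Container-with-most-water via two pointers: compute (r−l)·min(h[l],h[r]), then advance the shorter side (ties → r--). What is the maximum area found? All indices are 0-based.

l=0 r=15: min(1,13)*15=15 best=15 *, l++
l=1 r=15: min(13,13)*14=182 best=182 *, r--
l=1 r=14: min(13,14)*13=169 best=182, l++
l=2 r=14: min(6,14)*12=72 best=182, l++
l=3 r=14: min(19,14)*11=154 best=182, r--
l=3 r=13: min(19,14)*10=140 best=182, r--
l=3 r=12: min(19,20)*9=171 best=182, l++
l=4 r=12: min(12,20)*8=96 best=182, l++
l=5 r=12: min(3,20)*7=21 best=182, l++
l=6 r=12: min(16,20)*6=96 best=182, l++
l=7 r=12: min(11,20)*5=55 best=182, l++
l=8 r=12: min(16,20)*4=64 best=182, l++
l=9 r=12: min(9,20)*3=27 best=182, l++
l=10 r=12: min(19,20)*2=38 best=182, l++
l=11 r=12: min(6,20)*1=6 best=182, l++

max area = 182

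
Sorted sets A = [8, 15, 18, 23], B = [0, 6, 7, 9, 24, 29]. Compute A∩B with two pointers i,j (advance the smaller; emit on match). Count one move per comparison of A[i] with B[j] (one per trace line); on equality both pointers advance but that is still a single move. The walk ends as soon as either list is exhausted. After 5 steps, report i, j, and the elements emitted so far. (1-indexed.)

[i=1,j=1] 8>0 → j++
[i=1,j=2] 8>6 → j++
[i=1,j=3] 8>7 → j++
[i=1,j=4] 8<9 → i++
[i=2,j=4] 15>9 → j++

i=2, j=5, emitted=[]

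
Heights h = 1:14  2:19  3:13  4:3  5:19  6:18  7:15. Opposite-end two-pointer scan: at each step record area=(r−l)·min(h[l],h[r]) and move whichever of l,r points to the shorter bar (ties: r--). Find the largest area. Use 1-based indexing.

[1,7] min(14,15)*6=84 best=84 * → l++
[2,7] min(19,15)*5=75 best=84 → r--
[2,6] min(19,18)*4=72 best=84 → r--
[2,5] min(19,19)*3=57 best=84 → r--
[2,4] min(19,3)*2=6 best=84 → r--
[2,3] min(19,13)*1=13 best=84 → r--

max area = 84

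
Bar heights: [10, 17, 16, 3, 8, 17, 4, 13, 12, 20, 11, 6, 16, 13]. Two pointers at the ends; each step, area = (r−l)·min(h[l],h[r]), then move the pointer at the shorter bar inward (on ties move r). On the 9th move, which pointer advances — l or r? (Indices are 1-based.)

l

[1,14] min(10,13)*13=130 best=130 * → l++
[2,14] min(17,13)*12=156 best=156 * → r--
[2,13] min(17,16)*11=176 best=176 * → r--
[2,12] min(17,6)*10=60 best=176 → r--
[2,11] min(17,11)*9=99 best=176 → r--
[2,10] min(17,20)*8=136 best=176 → l++
[3,10] min(16,20)*7=112 best=176 → l++
[4,10] min(3,20)*6=18 best=176 → l++
[5,10] min(8,20)*5=40 best=176 → l++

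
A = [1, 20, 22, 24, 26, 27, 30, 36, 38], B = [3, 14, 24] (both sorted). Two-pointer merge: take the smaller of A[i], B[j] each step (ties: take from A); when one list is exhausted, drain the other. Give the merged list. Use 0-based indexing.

[i=0,j=0] A[i]=1<=B[j]=3 take 1 → i++
[i=1,j=0] A[i]=20>B[j]=3 take 3 → j++
[i=1,j=1] A[i]=20>B[j]=14 take 14 → j++
[i=1,j=2] A[i]=20<=B[j]=24 take 20 → i++
[i=2,j=2] A[i]=22<=B[j]=24 take 22 → i++
[i=3,j=2] A[i]=24<=B[j]=24 take 24 → i++
[i=4,j=2] A[i]=26>B[j]=24 take 24 → j++
[i=4,j=3] B done, take A[i]=26 → i++
[i=5,j=3] B done, take A[i]=27 → i++
[i=6,j=3] B done, take A[i]=30 → i++
[i=7,j=3] B done, take A[i]=36 → i++
[i=8,j=3] B done, take A[i]=38 → i++

[1, 3, 14, 20, 22, 24, 24, 26, 27, 30, 36, 38]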